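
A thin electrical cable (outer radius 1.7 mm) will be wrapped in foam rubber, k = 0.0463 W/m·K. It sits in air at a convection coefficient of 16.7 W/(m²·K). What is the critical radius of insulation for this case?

For a cylinder r_cr = k/h = 0.0463/16.7
r_cr = 2.77 mm; since the bare radius (1.7 mm) is below r_cr, adding a thin layer of insulation will *increase* heat loss.

r_cr ≈ 2.77 mm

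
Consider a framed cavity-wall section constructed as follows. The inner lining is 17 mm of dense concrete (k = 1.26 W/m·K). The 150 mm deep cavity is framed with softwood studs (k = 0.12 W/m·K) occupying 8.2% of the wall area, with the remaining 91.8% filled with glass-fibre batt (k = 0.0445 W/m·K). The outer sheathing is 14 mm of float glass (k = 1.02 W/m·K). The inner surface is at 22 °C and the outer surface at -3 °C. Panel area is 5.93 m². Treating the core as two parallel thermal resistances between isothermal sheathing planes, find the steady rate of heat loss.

Sheathing layers in series; stud and cavity paths in parallel between them.
R_inner = 0.017/(1.26×5.93) = 0.002275 K/W
R_stud  = 0.15/(0.12×0.082×5.93) = 2.571 K/W
R_cav   = 0.15/(0.0445×0.918×5.93) = 0.6192 K/W
1/R_core = 1/R_stud + 1/R_cav → R_core = 0.499 K/W
R_outer = 0.014/(1.02×5.93) = 0.002315 K/W
R_total = 0.5036 K/W
Q = ΔT/R_total = 25/0.5036

Q ≈ 49.6 W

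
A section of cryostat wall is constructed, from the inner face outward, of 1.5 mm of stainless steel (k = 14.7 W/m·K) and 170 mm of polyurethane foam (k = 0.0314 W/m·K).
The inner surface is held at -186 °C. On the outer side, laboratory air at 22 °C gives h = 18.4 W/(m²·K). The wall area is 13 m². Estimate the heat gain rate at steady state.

Treating each layer as a thermal resistance in series:
R_stainless steel = L/(kA) = 0.0015/(14.7×13) = 7.849×10^-6 K/W
R_polyurethane foam = L/(kA) = 0.17/(0.0314×13) = 0.4165 K/W
R_outer film = 1/(h_o·A) = 1/(18.4×13) = 0.004181 K/W
R_total = 0.4207 K/W
Q = ΔT / R_total = 208 / 0.4207

Q ≈ 494 W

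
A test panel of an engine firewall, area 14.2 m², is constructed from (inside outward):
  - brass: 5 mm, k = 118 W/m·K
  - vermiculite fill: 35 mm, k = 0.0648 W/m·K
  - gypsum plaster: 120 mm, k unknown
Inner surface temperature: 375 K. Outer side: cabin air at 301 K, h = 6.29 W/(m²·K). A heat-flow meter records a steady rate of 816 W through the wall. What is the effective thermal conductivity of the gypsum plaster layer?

k ≈ 0.204 W/(m·K)

Model the wall as resistances in series:
R_brass = L/(kA) = 0.005/(118×14.2) = 2.984×10^-6 K/W
R_vermiculite fill = L/(kA) = 0.035/(0.0648×14.2) = 0.03804 K/W
R_outer film = 1/(h_o·A) = 1/(6.29×14.2) = 0.0112 K/W
Sum of known resistances R_other = 0.04924 K/W
Total R = ΔT/Q = 74/816 = 0.09069 K/W
R_gypsum plaster = R_total − R_other = 0.04145 K/W
k = L/(R·A) = 0.12/(0.04145×14.2)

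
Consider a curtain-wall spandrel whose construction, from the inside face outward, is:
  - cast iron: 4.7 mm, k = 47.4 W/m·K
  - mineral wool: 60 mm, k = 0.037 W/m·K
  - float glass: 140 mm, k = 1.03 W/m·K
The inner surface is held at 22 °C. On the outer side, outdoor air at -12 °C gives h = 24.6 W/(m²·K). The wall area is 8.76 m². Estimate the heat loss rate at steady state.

Series thermal resistances:
R_cast iron = L/(kA) = 0.0047/(47.4×8.76) = 1.132×10^-5 K/W
R_mineral wool = L/(kA) = 0.06/(0.037×8.76) = 0.1851 K/W
R_float glass = L/(kA) = 0.14/(1.03×8.76) = 0.01552 K/W
R_outer film = 1/(h_o·A) = 1/(24.6×8.76) = 0.00464 K/W
R_total = 0.2053 K/W
Q = ΔT / R_total = 34 / 0.2053

Q ≈ 166 W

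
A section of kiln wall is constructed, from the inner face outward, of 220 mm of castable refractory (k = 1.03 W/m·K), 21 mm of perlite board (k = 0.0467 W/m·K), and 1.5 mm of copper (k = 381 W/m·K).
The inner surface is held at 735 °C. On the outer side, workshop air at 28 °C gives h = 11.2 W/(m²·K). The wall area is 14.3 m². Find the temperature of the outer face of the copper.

T ≈ 112 °C

Model the wall as resistances in series:
R_castable refractory = L/(kA) = 0.22/(1.03×14.3) = 0.01494 K/W
R_perlite board = L/(kA) = 0.021/(0.0467×14.3) = 0.03145 K/W
R_copper = L/(kA) = 0.0015/(381×14.3) = 2.753×10^-7 K/W
R_outer film = 1/(h_o·A) = 1/(11.2×14.3) = 0.006244 K/W
R_total = 0.05263 K/W;  Q = ΔT/R_total = 707/0.05263 = 13430 W
T_interface = T_inner − Q·ΣR(inner→interface) = 735 − 13400×0.04638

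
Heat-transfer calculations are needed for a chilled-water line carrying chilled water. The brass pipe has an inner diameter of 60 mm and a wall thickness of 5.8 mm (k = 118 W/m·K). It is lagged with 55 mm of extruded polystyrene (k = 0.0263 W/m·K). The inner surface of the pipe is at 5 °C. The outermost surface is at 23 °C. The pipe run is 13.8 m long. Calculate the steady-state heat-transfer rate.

Radial resistances (cylindrical: R_cond = ln(r_o/r_i)/(2πkL), R_conv = 1/(h·2πrL)):
R_brass pipe wall = ln(35.8/30)/(2π×118×13.8) = 1.728×10^-5 K/W
R_extruded polystyrene = ln(90.8/35.8)/(2π×0.0263×13.8) = 0.4081 K/W
R_total = 0.4081 K/W
Q = ΔT/R_total = 18/0.4081

Q ≈ 44.1 W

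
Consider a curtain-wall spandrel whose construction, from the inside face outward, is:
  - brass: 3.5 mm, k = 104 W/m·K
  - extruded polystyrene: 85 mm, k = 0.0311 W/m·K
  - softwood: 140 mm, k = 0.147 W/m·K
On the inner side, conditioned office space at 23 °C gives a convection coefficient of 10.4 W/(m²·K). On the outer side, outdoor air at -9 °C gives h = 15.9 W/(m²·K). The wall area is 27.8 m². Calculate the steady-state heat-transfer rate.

Using the resistance-network approach (series):
R_inner film = 1/(h_i·A) = 1/(10.4×27.8) = 0.003459 K/W
R_brass = L/(kA) = 0.0035/(104×27.8) = 1.211×10^-6 K/W
R_extruded polystyrene = L/(kA) = 0.085/(0.0311×27.8) = 0.09831 K/W
R_softwood = L/(kA) = 0.14/(0.147×27.8) = 0.03426 K/W
R_outer film = 1/(h_o·A) = 1/(15.9×27.8) = 0.002262 K/W
R_total = 0.1383 K/W
Q = ΔT / R_total = 32 / 0.1383

Q ≈ 231 W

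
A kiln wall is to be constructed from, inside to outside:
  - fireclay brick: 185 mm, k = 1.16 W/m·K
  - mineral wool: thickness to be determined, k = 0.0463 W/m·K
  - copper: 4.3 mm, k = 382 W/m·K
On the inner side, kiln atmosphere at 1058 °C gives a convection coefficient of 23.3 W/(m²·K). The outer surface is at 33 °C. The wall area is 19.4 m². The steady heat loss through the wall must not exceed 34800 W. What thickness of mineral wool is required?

Model the wall as resistances in series:
R_inner film = 1/(h_i·A) = 1/(23.3×19.4) = 0.002212 K/W
R_fireclay brick = L/(kA) = 0.185/(1.16×19.4) = 0.008221 K/W
R_copper = L/(kA) = 0.0043/(382×19.4) = 5.802×10^-7 K/W
Sum of the known resistances R_other = 0.01043 K/W
Required total resistance R_tot = ΔT/Q_allow = 1025/34800 = 0.02945 K/W
R_mineral wool = R_tot − R_other = 0.01902 K/W
L = R·k·A = 0.01902×0.0463×19.4

L ≈ 17.1 mm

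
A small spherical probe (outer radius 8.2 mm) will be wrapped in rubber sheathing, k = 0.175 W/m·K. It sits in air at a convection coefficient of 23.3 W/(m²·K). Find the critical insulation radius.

For a sphere r_cr = 2k/h = 2×0.175/23.3
r_cr = 15 mm; since the bare radius (8.2 mm) is below r_cr, adding a thin layer of insulation will *increase* heat loss.

r_cr ≈ 15 mm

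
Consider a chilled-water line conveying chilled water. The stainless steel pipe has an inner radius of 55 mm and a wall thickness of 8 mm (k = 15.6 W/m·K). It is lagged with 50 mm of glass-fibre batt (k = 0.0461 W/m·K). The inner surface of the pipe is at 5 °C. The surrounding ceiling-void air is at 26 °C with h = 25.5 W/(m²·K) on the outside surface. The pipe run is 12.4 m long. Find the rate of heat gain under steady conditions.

Radial resistances (cylindrical: R_cond = ln(r_o/r_i)/(2πkL), R_conv = 1/(h·2πrL)):
R_stainless steel pipe wall = ln(63/55)/(2π×15.6×12.4) = 1.117×10^-4 K/W
R_glass-fibre batt = ln(113/63)/(2π×0.0461×12.4) = 0.1627 K/W
R_outer film = 1/(h_o·2πr_oL) = 1/(25.5×2π×0.113×12.4) = 0.004454 K/W
R_total = 0.1672 K/W
Q = ΔT/R_total = 21/0.1672

Q ≈ 126 W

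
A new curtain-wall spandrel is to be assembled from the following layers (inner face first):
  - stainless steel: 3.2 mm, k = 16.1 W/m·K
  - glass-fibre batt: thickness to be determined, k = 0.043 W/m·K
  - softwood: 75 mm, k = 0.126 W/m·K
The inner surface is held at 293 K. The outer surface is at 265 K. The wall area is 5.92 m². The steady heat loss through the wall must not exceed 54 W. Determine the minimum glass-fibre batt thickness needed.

Thermal resistances in series:
R_stainless steel = L/(kA) = 0.0032/(16.1×5.92) = 3.357×10^-5 K/W
R_softwood = L/(kA) = 0.075/(0.126×5.92) = 0.1005 K/W
Sum of the known resistances R_other = 0.1006 K/W
Required total resistance R_tot = ΔT/Q_allow = 28/54 = 0.5185 K/W
R_glass-fibre batt = R_tot − R_other = 0.4179 K/W
L = R·k·A = 0.4179×0.043×5.92

L ≈ 106 mm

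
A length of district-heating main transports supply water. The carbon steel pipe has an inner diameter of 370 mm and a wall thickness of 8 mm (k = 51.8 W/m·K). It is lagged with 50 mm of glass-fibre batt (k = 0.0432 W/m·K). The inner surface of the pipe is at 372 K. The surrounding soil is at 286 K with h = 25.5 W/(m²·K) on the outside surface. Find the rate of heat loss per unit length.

For a radial system each layer contributes R = ln(r_out/r_in)/(2πkL); films add R = 1/(hA).
R_carbon steel pipe wall = ln(193/185)/(2π×51.8×1) = 1.301×10^-4 K/W
R_glass-fibre batt = ln(243/193)/(2π×0.0432×1) = 0.8487 K/W
R_outer film = 1/(h_o·2πr_oL) = 1/(25.5×2π×0.243×1) = 0.02568 K/W
R_total = 0.8745 K/W
Q = ΔT/R_total = 86/0.8745

q′ ≈ 98.3 W/m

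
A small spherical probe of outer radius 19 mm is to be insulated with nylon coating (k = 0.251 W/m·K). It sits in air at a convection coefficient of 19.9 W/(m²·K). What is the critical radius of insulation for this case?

r_cr ≈ 25.2 mm

For a sphere r_cr = 2k/h = 2×0.251/19.9
r_cr = 25.2 mm; since the bare radius (19 mm) is below r_cr, adding a thin layer of insulation will *increase* heat loss.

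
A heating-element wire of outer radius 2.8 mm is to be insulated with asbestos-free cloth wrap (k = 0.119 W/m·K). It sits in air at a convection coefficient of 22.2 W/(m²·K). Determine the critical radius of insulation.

For a cylinder r_cr = k/h = 0.119/22.2
r_cr = 5.36 mm; since the bare radius (2.8 mm) is below r_cr, adding a thin layer of insulation will *increase* heat loss.

r_cr ≈ 5.36 mm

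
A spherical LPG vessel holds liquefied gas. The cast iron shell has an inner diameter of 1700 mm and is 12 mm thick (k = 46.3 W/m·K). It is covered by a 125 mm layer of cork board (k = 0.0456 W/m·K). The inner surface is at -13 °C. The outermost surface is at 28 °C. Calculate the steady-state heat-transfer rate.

Q ≈ 160 W

For a spherical shell R = (1/r₁ − 1/r₂)/(4πk); film R = 1/(h·4πr²). In series:
R_cast iron shell = (1/0.85 − 1/0.862)/(4π×46.3) = 2.815×10^-5 K/W
R_cork board = (1/0.862 − 1/0.987)/(4π×0.0456) = 0.2564 K/W
R_total = 0.2564 K/W
Q = ΔT/R_total = 41/0.2564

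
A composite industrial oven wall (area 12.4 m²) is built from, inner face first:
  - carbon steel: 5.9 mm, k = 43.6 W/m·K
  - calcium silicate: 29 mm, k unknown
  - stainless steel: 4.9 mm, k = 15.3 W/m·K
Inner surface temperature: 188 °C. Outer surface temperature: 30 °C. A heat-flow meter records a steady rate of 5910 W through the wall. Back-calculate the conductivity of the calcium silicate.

Using the resistance-network approach (series):
R_carbon steel = L/(kA) = 0.0059/(43.6×12.4) = 1.091×10^-5 K/W
R_stainless steel = L/(kA) = 0.0049/(15.3×12.4) = 2.583×10^-5 K/W
Sum of known resistances R_other = 3.674×10^-5 K/W
Total R = ΔT/Q = 158/5910 = 0.02673 K/W
R_calcium silicate = R_total − R_other = 0.0267 K/W
k = L/(R·A) = 0.029/(0.0267×12.4)

k ≈ 0.0876 W/(m·K)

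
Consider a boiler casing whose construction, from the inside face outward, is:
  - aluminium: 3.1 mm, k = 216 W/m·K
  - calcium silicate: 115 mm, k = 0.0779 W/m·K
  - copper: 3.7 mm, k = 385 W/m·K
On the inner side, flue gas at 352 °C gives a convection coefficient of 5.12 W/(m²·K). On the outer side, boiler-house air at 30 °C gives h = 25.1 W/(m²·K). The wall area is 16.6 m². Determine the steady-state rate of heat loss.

Series thermal resistances:
R_inner film = 1/(h_i·A) = 1/(5.12×16.6) = 0.01177 K/W
R_aluminium = L/(kA) = 0.0031/(216×16.6) = 8.646×10^-7 K/W
R_calcium silicate = L/(kA) = 0.115/(0.0779×16.6) = 0.08893 K/W
R_copper = L/(kA) = 0.0037/(385×16.6) = 5.789×10^-7 K/W
R_outer film = 1/(h_o·A) = 1/(25.1×16.6) = 0.0024 K/W
R_total = 0.1031 K/W
Q = ΔT / R_total = 322 / 0.1031

Q ≈ 3120 W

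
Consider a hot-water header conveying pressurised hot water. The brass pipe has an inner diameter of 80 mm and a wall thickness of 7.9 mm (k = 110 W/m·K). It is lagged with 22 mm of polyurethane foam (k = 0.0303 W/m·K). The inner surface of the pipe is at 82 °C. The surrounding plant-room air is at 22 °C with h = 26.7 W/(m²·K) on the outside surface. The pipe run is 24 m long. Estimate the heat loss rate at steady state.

Treating each annulus and film as a series resistance:
R_brass pipe wall = ln(47.9/40)/(2π×110×24) = 1.087×10^-5 K/W
R_polyurethane foam = ln(69.9/47.9)/(2π×0.0303×24) = 0.08272 K/W
R_outer film = 1/(h_o·2πr_oL) = 1/(26.7×2π×0.0699×24) = 0.003553 K/W
R_total = 0.08628 K/W
Q = ΔT/R_total = 60/0.08628

Q ≈ 695 W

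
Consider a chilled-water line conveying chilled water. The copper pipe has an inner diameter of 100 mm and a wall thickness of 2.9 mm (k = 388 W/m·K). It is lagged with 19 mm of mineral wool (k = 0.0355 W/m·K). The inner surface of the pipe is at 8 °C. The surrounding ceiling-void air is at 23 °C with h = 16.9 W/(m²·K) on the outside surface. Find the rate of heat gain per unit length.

q′ ≈ 9.95 W/m

Radial resistances (cylindrical: R_cond = ln(r_o/r_i)/(2πkL), R_conv = 1/(h·2πrL)):
R_copper pipe wall = ln(52.9/50)/(2π×388×1) = 2.313×10^-5 K/W
R_mineral wool = ln(71.9/52.9)/(2π×0.0355×1) = 1.376 K/W
R_outer film = 1/(h_o·2πr_oL) = 1/(16.9×2π×0.0719×1) = 0.131 K/W
R_total = 1.507 K/W
Q = ΔT/R_total = 15/1.507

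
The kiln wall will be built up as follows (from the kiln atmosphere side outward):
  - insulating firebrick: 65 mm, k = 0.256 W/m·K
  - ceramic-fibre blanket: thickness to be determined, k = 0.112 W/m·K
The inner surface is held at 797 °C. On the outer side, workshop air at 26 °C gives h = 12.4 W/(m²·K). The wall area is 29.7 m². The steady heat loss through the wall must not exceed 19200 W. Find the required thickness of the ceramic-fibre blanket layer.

L ≈ 96.1 mm

Treating each layer as a thermal resistance in series:
R_insulating firebrick = L/(kA) = 0.065/(0.256×29.7) = 0.008549 K/W
R_outer film = 1/(h_o·A) = 1/(12.4×29.7) = 0.002715 K/W
Sum of the known resistances R_other = 0.01126 K/W
Required total resistance R_tot = ΔT/Q_allow = 771/19200 = 0.04016 K/W
R_ceramic-fibre blanket = R_tot − R_other = 0.02889 K/W
L = R·k·A = 0.02889×0.112×29.7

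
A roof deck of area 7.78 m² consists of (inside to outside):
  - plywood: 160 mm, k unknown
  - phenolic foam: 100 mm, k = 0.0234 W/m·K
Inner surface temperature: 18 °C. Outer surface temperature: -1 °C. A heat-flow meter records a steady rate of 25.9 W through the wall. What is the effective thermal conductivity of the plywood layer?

Model the wall as resistances in series:
R_phenolic foam = L/(kA) = 0.1/(0.0234×7.78) = 0.5493 K/W
Sum of known resistances R_other = 0.5493 K/W
Total R = ΔT/Q = 19/25.9 = 0.7336 K/W
R_plywood = R_total − R_other = 0.1843 K/W
k = L/(R·A) = 0.16/(0.1843×7.78)

k ≈ 0.112 W/(m·K)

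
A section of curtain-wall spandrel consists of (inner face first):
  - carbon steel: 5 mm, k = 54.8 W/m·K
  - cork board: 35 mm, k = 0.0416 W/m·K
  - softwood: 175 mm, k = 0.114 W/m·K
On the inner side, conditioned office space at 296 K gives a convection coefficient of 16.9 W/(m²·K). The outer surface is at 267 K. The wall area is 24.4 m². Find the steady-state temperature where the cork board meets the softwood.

T ≈ 285 K

Model the wall as resistances in series:
R_inner film = 1/(h_i·A) = 1/(16.9×24.4) = 0.002425 K/W
R_carbon steel = L/(kA) = 0.005/(54.8×24.4) = 3.739×10^-6 K/W
R_cork board = L/(kA) = 0.035/(0.0416×24.4) = 0.03448 K/W
R_softwood = L/(kA) = 0.175/(0.114×24.4) = 0.06291 K/W
R_total = 0.09982 K/W;  Q = ΔT/R_total = 29/0.09982 = 290.5 W
T_interface = T_inner − Q·ΣR(inner→interface) = 296 − 291×0.03691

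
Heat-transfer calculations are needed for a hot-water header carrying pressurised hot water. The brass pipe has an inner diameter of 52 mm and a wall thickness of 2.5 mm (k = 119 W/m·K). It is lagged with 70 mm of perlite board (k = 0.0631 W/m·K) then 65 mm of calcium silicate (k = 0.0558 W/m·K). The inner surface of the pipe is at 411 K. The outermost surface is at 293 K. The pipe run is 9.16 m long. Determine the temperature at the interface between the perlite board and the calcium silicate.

T ≈ 330 K

Per-layer cylindrical resistances, series-summed:
R_brass pipe wall = ln(28.5/26)/(2π×119×9.16) = 1.34×10^-5 K/W
R_perlite board = ln(98.5/28.5)/(2π×0.0631×9.16) = 0.3415 K/W
R_calcium silicate = ln(163.5/98.5)/(2π×0.0558×9.16) = 0.1578 K/W
R_total = 0.4993 K/W
Q = ΔT/R_total = 118/0.4993
Q = 236 W
T_interface = T_inner − Q·ΣR(inner→interface) = 411 − 236×0.3415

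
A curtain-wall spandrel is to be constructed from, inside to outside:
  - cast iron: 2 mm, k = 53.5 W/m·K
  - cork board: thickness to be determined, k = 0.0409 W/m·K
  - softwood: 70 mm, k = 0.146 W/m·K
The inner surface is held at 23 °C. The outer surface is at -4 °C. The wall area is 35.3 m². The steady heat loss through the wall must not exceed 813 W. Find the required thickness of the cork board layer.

L ≈ 28.3 mm

Series thermal resistances:
R_cast iron = L/(kA) = 0.002/(53.5×35.3) = 1.059×10^-6 K/W
R_softwood = L/(kA) = 0.07/(0.146×35.3) = 0.01358 K/W
Sum of the known resistances R_other = 0.01358 K/W
Required total resistance R_tot = ΔT/Q_allow = 27/813 = 0.03321 K/W
R_cork board = R_tot − R_other = 0.01963 K/W
L = R·k·A = 0.01963×0.0409×35.3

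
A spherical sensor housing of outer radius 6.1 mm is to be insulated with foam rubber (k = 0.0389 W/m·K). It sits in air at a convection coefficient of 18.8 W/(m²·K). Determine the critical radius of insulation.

For a sphere r_cr = 2k/h = 2×0.0389/18.8
r_cr = 4.14 mm; since the bare radius (6.1 mm) is above r_cr, any added insulation will reduce heat loss.

r_cr ≈ 4.14 mm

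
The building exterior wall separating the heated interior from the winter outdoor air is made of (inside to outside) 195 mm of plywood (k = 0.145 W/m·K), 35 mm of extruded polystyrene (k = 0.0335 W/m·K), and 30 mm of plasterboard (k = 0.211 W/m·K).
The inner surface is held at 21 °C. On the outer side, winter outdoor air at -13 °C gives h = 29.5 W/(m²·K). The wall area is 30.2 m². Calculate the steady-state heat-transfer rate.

Q ≈ 400 W

Using the resistance-network approach (series):
R_plywood = L/(kA) = 0.195/(0.145×30.2) = 0.04453 K/W
R_extruded polystyrene = L/(kA) = 0.035/(0.0335×30.2) = 0.0346 K/W
R_plasterboard = L/(kA) = 0.03/(0.211×30.2) = 0.004708 K/W
R_outer film = 1/(h_o·A) = 1/(29.5×30.2) = 0.001122 K/W
R_total = 0.08496 K/W
Q = ΔT / R_total = 34 / 0.08496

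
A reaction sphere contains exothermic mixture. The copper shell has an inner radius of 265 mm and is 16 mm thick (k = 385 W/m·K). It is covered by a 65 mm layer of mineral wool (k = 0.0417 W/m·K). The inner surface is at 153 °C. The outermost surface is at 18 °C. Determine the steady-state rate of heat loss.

For a spherical shell R = (1/r₁ − 1/r₂)/(4πk); film R = 1/(h·4πr²). In series:
R_copper shell = (1/0.265 − 1/0.281)/(4π×385) = 4.441×10^-5 K/W
R_mineral wool = (1/0.281 − 1/0.346)/(4π×0.0417) = 1.276 K/W
R_total = 1.276 K/W
Q = ΔT/R_total = 135/1.276

Q ≈ 106 W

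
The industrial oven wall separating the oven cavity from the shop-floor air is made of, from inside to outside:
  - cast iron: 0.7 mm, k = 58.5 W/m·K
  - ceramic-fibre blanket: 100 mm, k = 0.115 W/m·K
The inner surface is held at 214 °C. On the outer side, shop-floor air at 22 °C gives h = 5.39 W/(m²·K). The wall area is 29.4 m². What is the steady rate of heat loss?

Q ≈ 5350 W

Series thermal resistances:
R_cast iron = L/(kA) = 0.0007/(58.5×29.4) = 4.07×10^-7 K/W
R_ceramic-fibre blanket = L/(kA) = 0.1/(0.115×29.4) = 0.02958 K/W
R_outer film = 1/(h_o·A) = 1/(5.39×29.4) = 0.006311 K/W
R_total = 0.03589 K/W
Q = ΔT / R_total = 192 / 0.03589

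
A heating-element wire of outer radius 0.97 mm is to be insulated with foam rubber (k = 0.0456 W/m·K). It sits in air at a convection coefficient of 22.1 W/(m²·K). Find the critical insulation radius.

For a cylinder r_cr = k/h = 0.0456/22.1
r_cr = 2.06 mm; since the bare radius (0.97 mm) is below r_cr, adding a thin layer of insulation will *increase* heat loss.

r_cr ≈ 2.06 mm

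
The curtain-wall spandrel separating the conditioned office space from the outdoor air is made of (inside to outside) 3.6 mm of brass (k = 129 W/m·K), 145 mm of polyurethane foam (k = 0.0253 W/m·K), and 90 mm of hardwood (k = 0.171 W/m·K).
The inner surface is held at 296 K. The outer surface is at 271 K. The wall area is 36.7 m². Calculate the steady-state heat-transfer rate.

Q ≈ 147 W

Treating each layer as a thermal resistance in series:
R_brass = L/(kA) = 0.0036/(129×36.7) = 7.604×10^-7 K/W
R_polyurethane foam = L/(kA) = 0.145/(0.0253×36.7) = 0.1562 K/W
R_hardwood = L/(kA) = 0.09/(0.171×36.7) = 0.01434 K/W
R_total = 0.1705 K/W
Q = ΔT / R_total = 25 / 0.1705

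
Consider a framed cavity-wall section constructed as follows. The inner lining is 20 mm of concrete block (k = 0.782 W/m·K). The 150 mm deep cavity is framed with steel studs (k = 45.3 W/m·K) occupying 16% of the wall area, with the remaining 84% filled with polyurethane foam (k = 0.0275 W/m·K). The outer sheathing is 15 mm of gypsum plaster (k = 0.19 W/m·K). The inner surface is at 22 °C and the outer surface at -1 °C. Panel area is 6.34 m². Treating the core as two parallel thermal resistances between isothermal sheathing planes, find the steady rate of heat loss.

Sheathing layers in series; stud and cavity paths in parallel between them.
R_inner = 0.02/(0.782×6.34) = 0.004034 K/W
R_stud  = 0.15/(45.3×0.16×6.34) = 0.003264 K/W
R_cav   = 0.15/(0.0275×0.84×6.34) = 1.024 K/W
1/R_core = 1/R_stud + 1/R_cav → R_core = 0.003254 K/W
R_outer = 0.015/(0.19×6.34) = 0.01245 K/W
R_total = 0.01974 K/W
Q = ΔT/R_total = 23/0.01974

Q ≈ 1170 W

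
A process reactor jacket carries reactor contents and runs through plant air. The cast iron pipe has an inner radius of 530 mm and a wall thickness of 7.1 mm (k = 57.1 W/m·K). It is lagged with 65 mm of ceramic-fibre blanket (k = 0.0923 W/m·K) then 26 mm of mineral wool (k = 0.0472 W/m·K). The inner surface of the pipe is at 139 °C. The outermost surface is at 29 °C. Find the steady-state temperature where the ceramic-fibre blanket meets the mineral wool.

For a radial system each layer contributes R = ln(r_out/r_in)/(2πkL); films add R = 1/(hA).
R_cast iron pipe wall = ln(537.1/530)/(2π×57.1×1) = 3.709×10^-5 K/W
R_ceramic-fibre blanket = ln(602.1/537.1)/(2π×0.0923×1) = 0.197 K/W
R_mineral wool = ln(628.1/602.1)/(2π×0.0472×1) = 0.1426 K/W
R_total = 0.3396 K/W
Q = ΔT/R_total = 110/0.3396
Q = 324 W/m
T_interface = T_inner − Q·ΣR(inner→interface) = 139 − 324×0.197

T ≈ 75.2 °C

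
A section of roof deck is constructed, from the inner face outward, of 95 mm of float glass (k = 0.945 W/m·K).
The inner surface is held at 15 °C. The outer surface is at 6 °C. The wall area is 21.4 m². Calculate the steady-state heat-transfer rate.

Treating each layer as a thermal resistance in series:
R_float glass = L/(kA) = 0.095/(0.945×21.4) = 0.004698 K/W
R_total = 0.004698 K/W
Q = ΔT / R_total = 9 / 0.004698

Q ≈ 1920 W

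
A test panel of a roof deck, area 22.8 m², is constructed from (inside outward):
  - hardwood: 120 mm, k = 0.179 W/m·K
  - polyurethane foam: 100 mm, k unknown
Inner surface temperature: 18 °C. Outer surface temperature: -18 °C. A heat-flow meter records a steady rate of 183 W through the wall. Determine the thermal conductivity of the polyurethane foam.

k ≈ 0.0262 W/(m·K)

Treating each layer as a thermal resistance in series:
R_hardwood = L/(kA) = 0.12/(0.179×22.8) = 0.0294 K/W
Sum of known resistances R_other = 0.0294 K/W
Total R = ΔT/Q = 36/183 = 0.1967 K/W
R_polyurethane foam = R_total − R_other = 0.1673 K/W
k = L/(R·A) = 0.1/(0.1673×22.8)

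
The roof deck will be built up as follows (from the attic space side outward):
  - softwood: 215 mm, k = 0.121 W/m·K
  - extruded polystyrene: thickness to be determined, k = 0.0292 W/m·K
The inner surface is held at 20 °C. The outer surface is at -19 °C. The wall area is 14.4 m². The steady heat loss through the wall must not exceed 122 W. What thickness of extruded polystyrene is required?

L ≈ 82.5 mm

Series thermal resistances:
R_softwood = L/(kA) = 0.215/(0.121×14.4) = 0.1234 K/W
Sum of the known resistances R_other = 0.1234 K/W
Required total resistance R_tot = ΔT/Q_allow = 39/122 = 0.3197 K/W
R_extruded polystyrene = R_tot − R_other = 0.1963 K/W
L = R·k·A = 0.1963×0.0292×14.4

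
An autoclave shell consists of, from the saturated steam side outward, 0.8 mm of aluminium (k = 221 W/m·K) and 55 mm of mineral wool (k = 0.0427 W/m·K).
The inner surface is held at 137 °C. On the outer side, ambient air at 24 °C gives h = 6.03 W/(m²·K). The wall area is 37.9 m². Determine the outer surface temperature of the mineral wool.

T ≈ 36.9 °C

Model the wall as resistances in series:
R_aluminium = L/(kA) = 0.0008/(221×37.9) = 9.551×10^-8 K/W
R_mineral wool = L/(kA) = 0.055/(0.0427×37.9) = 0.03399 K/W
R_outer film = 1/(h_o·A) = 1/(6.03×37.9) = 0.004376 K/W
R_total = 0.03836 K/W;  Q = ΔT/R_total = 113/0.03836 = 2946 W
T_interface = T_inner − Q·ΣR(inner→interface) = 137 − 2950×0.03399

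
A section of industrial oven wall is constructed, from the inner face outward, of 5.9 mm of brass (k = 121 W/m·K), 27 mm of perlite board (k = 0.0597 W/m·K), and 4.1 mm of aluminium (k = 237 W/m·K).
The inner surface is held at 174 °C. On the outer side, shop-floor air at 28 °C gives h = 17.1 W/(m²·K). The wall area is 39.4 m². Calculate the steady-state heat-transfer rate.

Q ≈ 11300 W

Series thermal resistances:
R_brass = L/(kA) = 0.0059/(121×39.4) = 1.238×10^-6 K/W
R_perlite board = L/(kA) = 0.027/(0.0597×39.4) = 0.01148 K/W
R_aluminium = L/(kA) = 0.0041/(237×39.4) = 4.391×10^-7 K/W
R_outer film = 1/(h_o·A) = 1/(17.1×39.4) = 0.001484 K/W
R_total = 0.01296 K/W
Q = ΔT / R_total = 146 / 0.01296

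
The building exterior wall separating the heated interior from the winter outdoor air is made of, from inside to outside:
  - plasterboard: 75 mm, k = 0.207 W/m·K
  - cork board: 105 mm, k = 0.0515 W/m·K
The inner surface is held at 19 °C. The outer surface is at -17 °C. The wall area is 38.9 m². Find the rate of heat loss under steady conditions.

Q ≈ 583 W

Series thermal resistances:
R_plasterboard = L/(kA) = 0.075/(0.207×38.9) = 0.009314 K/W
R_cork board = L/(kA) = 0.105/(0.0515×38.9) = 0.05241 K/W
R_total = 0.06173 K/W
Q = ΔT / R_total = 36 / 0.06173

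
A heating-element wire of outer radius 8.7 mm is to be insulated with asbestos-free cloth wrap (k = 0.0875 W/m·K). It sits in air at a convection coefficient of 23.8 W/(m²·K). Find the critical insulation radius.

For a cylinder r_cr = k/h = 0.0875/23.8
r_cr = 3.68 mm; since the bare radius (8.7 mm) is above r_cr, any added insulation will reduce heat loss.

r_cr ≈ 3.68 mm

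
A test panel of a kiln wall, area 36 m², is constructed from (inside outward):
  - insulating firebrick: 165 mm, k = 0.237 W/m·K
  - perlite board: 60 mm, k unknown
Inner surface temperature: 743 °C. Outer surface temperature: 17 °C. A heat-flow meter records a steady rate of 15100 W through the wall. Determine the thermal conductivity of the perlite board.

k ≈ 0.058 W/(m·K)

Model the wall as resistances in series:
R_insulating firebrick = L/(kA) = 0.165/(0.237×36) = 0.01934 K/W
Sum of known resistances R_other = 0.01934 K/W
Total R = ΔT/Q = 726/15100 = 0.04808 K/W
R_perlite board = R_total − R_other = 0.02874 K/W
k = L/(R·A) = 0.06/(0.02874×36)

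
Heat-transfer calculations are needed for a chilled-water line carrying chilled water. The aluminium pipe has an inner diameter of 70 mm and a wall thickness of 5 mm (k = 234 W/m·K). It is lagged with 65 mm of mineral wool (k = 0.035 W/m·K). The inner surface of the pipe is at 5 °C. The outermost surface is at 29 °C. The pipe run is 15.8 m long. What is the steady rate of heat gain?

Q ≈ 86.4 W

Cylindrical conduction, so R = ln(r₂/r₁)/(2πkL) per layer, in series:
R_aluminium pipe wall = ln(40/35)/(2π×234×15.8) = 5.748×10^-6 K/W
R_mineral wool = ln(105/40)/(2π×0.035×15.8) = 0.2778 K/W
R_total = 0.2778 K/W
Q = ΔT/R_total = 24/0.2778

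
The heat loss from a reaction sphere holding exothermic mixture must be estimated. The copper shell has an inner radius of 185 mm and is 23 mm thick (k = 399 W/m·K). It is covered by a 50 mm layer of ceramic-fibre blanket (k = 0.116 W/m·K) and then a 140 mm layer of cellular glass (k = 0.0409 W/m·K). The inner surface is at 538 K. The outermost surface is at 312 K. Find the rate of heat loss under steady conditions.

Q ≈ 68.7 W

Each spherical layer contributes R = (1/r_i − 1/r_o)/(4πk):
R_copper shell = (1/0.185 − 1/0.208)/(4π×399) = 1.192×10^-4 K/W
R_ceramic-fibre blanket = (1/0.208 − 1/0.258)/(4π×0.116) = 0.6392 K/W
R_cellular glass = (1/0.258 − 1/0.398)/(4π×0.0409) = 2.653 K/W
R_total = 3.292 K/W
Q = ΔT/R_total = 226/3.292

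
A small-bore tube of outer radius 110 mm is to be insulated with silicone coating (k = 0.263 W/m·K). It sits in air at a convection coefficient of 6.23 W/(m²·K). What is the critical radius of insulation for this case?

For a cylinder r_cr = k/h = 0.263/6.23
r_cr = 42.2 mm; since the bare radius (110 mm) is above r_cr, any added insulation will reduce heat loss.

r_cr ≈ 42.2 mm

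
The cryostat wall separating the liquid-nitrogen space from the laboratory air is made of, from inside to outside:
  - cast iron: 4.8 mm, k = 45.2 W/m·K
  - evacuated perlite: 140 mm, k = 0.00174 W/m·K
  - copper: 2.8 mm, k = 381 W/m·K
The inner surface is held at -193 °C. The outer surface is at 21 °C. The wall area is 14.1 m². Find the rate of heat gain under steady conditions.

Q ≈ 37.5 W

Series thermal resistances:
R_cast iron = L/(kA) = 0.0048/(45.2×14.1) = 7.532×10^-6 K/W
R_evacuated perlite = L/(kA) = 0.14/(0.00174×14.1) = 5.706 K/W
R_copper = L/(kA) = 0.0028/(381×14.1) = 5.212×10^-7 K/W
R_total = 5.706 K/W
Q = ΔT / R_total = 214 / 5.706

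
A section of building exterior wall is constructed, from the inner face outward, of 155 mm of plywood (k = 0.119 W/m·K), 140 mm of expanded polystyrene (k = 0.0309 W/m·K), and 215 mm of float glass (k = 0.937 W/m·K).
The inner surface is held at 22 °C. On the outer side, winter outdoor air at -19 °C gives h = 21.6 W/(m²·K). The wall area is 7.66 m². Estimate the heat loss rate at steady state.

Q ≈ 51.4 W

Using the resistance-network approach (series):
R_plywood = L/(kA) = 0.155/(0.119×7.66) = 0.17 K/W
R_expanded polystyrene = L/(kA) = 0.14/(0.0309×7.66) = 0.5915 K/W
R_float glass = L/(kA) = 0.215/(0.937×7.66) = 0.02996 K/W
R_outer film = 1/(h_o·A) = 1/(21.6×7.66) = 0.006044 K/W
R_total = 0.7975 K/W
Q = ΔT / R_total = 41 / 0.7975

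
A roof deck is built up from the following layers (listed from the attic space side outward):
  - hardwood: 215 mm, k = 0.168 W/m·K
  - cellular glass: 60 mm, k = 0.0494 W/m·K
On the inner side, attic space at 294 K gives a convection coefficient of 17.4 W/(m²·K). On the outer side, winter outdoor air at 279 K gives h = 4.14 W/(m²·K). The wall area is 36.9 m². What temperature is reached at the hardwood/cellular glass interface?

Model the wall as resistances in series:
R_inner film = 1/(h_i·A) = 1/(17.4×36.9) = 0.001557 K/W
R_hardwood = L/(kA) = 0.215/(0.168×36.9) = 0.03468 K/W
R_cellular glass = L/(kA) = 0.06/(0.0494×36.9) = 0.03292 K/W
R_outer film = 1/(h_o·A) = 1/(4.14×36.9) = 0.006546 K/W
R_total = 0.0757 K/W;  Q = ΔT/R_total = 15/0.0757 = 198.1 W
T_interface = T_inner − Q·ΣR(inner→interface) = 294 − 198×0.03624

T ≈ 287 K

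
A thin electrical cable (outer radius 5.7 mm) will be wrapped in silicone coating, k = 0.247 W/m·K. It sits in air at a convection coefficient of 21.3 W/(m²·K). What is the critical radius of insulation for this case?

r_cr ≈ 11.6 mm

For a cylinder r_cr = k/h = 0.247/21.3
r_cr = 11.6 mm; since the bare radius (5.7 mm) is below r_cr, adding a thin layer of insulation will *increase* heat loss.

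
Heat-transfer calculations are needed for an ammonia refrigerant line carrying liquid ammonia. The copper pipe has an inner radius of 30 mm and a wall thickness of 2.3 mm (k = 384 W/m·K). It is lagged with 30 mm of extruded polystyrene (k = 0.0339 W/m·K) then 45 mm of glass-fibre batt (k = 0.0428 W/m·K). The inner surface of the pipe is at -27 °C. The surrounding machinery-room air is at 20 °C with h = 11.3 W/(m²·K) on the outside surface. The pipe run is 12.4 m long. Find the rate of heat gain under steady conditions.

Cylindrical conduction, so R = ln(r₂/r₁)/(2πkL) per layer, in series:
R_copper pipe wall = ln(32.3/30)/(2π×384×12.4) = 2.469×10^-6 K/W
R_extruded polystyrene = ln(62.3/32.3)/(2π×0.0339×12.4) = 0.2487 K/W
R_glass-fibre batt = ln(107.3/62.3)/(2π×0.0428×12.4) = 0.163 K/W
R_outer film = 1/(h_o·2πr_oL) = 1/(11.3×2π×0.1073×12.4) = 0.01059 K/W
R_total = 0.4223 K/W
Q = ΔT/R_total = 47/0.4223

Q ≈ 111 W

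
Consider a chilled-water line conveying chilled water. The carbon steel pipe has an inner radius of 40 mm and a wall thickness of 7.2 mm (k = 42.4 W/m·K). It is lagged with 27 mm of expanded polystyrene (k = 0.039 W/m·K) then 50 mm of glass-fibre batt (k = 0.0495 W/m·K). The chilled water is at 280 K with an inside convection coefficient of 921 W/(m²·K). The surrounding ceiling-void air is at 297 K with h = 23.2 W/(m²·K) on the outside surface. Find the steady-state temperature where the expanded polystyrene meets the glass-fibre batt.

T ≈ 289 K

Per-layer cylindrical resistances, series-summed:
R_inner film = 1/(h_i·2πr₁L) = 1/(921×2π×0.04×1) = 0.00432 K/W
R_carbon steel pipe wall = ln(47.2/40)/(2π×42.4×1) = 6.213×10^-4 K/W
R_expanded polystyrene = ln(74.2/47.2)/(2π×0.039×1) = 1.846 K/W
R_glass-fibre batt = ln(124.2/74.2)/(2π×0.0495×1) = 1.656 K/W
R_outer film = 1/(h_o·2πr_oL) = 1/(23.2×2π×0.1242×1) = 0.05523 K/W
R_total = 3.563 K/W
Q = ΔT/R_total = 17/3.563
Q = 4.77 W/m
T_interface = T_inner + Q·ΣR(inner→interface) = 280 + 4.77×1.851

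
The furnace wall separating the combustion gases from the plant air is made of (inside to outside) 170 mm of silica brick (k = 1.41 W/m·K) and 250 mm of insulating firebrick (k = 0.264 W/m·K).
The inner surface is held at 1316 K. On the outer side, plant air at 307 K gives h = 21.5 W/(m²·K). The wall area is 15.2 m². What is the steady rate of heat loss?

Series thermal resistances:
R_silica brick = L/(kA) = 0.17/(1.41×15.2) = 0.007932 K/W
R_insulating firebrick = L/(kA) = 0.25/(0.264×15.2) = 0.0623 K/W
R_outer film = 1/(h_o·A) = 1/(21.5×15.2) = 0.00306 K/W
R_total = 0.07329 K/W
Q = ΔT / R_total = 1009 / 0.07329

Q ≈ 13800 W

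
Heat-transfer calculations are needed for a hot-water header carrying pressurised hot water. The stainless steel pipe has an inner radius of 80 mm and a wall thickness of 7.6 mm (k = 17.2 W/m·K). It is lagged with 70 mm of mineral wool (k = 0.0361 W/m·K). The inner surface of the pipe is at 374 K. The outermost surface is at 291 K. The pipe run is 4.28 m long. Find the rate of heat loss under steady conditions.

Q ≈ 137 W

For a radial system each layer contributes R = ln(r_out/r_in)/(2πkL); films add R = 1/(hA).
R_stainless steel pipe wall = ln(87.6/80)/(2π×17.2×4.28) = 1.962×10^-4 K/W
R_mineral wool = ln(157.6/87.6)/(2π×0.0361×4.28) = 0.6049 K/W
R_total = 0.6051 K/W
Q = ΔT/R_total = 83/0.6051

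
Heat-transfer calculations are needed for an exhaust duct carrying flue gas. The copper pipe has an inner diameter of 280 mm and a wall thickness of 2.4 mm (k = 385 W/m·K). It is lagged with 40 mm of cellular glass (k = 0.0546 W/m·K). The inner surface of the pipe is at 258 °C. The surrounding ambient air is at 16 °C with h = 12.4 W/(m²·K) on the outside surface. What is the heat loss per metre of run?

q′ ≈ 306 W/m

Treating each annulus and film as a series resistance:
R_copper pipe wall = ln(142.4/140)/(2π×385×1) = 7.027×10^-6 K/W
R_cellular glass = ln(182.4/142.4)/(2π×0.0546×1) = 0.7216 K/W
R_outer film = 1/(h_o·2πr_oL) = 1/(12.4×2π×0.1824×1) = 0.07037 K/W
R_total = 0.792 K/W
Q = ΔT/R_total = 242/0.792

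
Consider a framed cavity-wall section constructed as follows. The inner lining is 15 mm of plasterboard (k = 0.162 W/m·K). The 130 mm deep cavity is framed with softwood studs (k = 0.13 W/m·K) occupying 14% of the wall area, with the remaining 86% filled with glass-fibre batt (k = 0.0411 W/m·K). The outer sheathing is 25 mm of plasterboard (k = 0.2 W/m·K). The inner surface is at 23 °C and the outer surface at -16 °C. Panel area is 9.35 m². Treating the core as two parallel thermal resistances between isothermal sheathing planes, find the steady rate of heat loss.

Sheathing layers in series; stud and cavity paths in parallel between them.
R_inner = 0.015/(0.162×9.35) = 0.009903 K/W
R_stud  = 0.13/(0.13×0.14×9.35) = 0.7639 K/W
R_cav   = 0.13/(0.0411×0.86×9.35) = 0.3934 K/W
1/R_core = 1/R_stud + 1/R_cav → R_core = 0.2597 K/W
R_outer = 0.025/(0.2×9.35) = 0.01337 K/W
R_total = 0.2829 K/W
Q = ΔT/R_total = 39/0.2829

Q ≈ 138 W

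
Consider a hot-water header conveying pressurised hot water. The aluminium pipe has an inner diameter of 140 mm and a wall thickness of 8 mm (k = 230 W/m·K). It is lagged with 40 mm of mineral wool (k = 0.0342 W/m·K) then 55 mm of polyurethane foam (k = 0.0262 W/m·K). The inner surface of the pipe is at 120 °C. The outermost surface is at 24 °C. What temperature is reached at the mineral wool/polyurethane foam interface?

Treating each annulus and film as a series resistance:
R_aluminium pipe wall = ln(78/70)/(2π×230×1) = 7.488×10^-5 K/W
R_mineral wool = ln(118/78)/(2π×0.0342×1) = 1.926 K/W
R_polyurethane foam = ln(173/118)/(2π×0.0262×1) = 2.324 K/W
R_total = 4.251 K/W
Q = ΔT/R_total = 96/4.251
Q = 22.6 W/m
T_interface = T_inner − Q·ΣR(inner→interface) = 120 − 22.6×1.927

T ≈ 76.5 °C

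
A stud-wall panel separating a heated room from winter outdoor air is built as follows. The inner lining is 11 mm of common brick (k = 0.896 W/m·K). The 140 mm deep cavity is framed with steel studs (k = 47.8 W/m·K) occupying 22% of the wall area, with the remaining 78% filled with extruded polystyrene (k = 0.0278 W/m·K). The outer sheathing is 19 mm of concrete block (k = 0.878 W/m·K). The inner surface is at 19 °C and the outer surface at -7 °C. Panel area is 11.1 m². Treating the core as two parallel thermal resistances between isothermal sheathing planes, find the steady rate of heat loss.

Q ≈ 6110 W

Sheathing layers in series; stud and cavity paths in parallel between them.
R_inner = 0.011/(0.896×11.1) = 0.001106 K/W
R_stud  = 0.14/(47.8×0.22×11.1) = 0.001199 K/W
R_cav   = 0.14/(0.0278×0.78×11.1) = 0.5817 K/W
1/R_core = 1/R_stud + 1/R_cav → R_core = 0.001197 K/W
R_outer = 0.019/(0.878×11.1) = 0.00195 K/W
R_total = 0.004252 K/W
Q = ΔT/R_total = 26/0.004252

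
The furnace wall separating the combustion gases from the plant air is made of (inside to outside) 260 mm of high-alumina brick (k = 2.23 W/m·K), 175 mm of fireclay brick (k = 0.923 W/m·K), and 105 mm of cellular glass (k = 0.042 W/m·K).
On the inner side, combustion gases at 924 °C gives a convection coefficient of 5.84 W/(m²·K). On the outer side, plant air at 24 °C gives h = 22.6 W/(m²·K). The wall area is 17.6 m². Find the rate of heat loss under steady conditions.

Treating each layer as a thermal resistance in series:
R_inner film = 1/(h_i·A) = 1/(5.84×17.6) = 0.009729 K/W
R_high-alumina brick = L/(kA) = 0.26/(2.23×17.6) = 0.006625 K/W
R_fireclay brick = L/(kA) = 0.175/(0.923×17.6) = 0.01077 K/W
R_cellular glass = L/(kA) = 0.105/(0.042×17.6) = 0.142 K/W
R_outer film = 1/(h_o·A) = 1/(22.6×17.6) = 0.002514 K/W
R_total = 0.1717 K/W
Q = ΔT / R_total = 900 / 0.1717

Q ≈ 5240 W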